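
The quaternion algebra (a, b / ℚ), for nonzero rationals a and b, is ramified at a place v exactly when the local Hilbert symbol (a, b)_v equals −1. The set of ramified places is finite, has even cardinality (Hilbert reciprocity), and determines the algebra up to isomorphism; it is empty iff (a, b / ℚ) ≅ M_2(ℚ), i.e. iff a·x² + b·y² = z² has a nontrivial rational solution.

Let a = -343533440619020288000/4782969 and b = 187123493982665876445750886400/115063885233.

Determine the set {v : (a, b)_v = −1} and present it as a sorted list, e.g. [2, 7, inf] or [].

[2, 5, 11, 17]

(a, b) ≡ (-5, 3927) mod (ℚ^×)²; places V = {2, 3, 5, 7, 11, 13, 17, 23, ∞}.
(a,b)_5: α=3, u≡4; β=2, v≡2 (mod 5); (4|5)=+1, (2|5)=-1; sign (−1)^0·+1^2·-1^3 = -1.
(a,b)_∞: sgn(-5)=−, sgn(3927)=+, so +1.
(a,b)_2: α=18, β=26; u≡3, v≡7 (mod 8); ε(u)ε(v)=1·1, αω(v)=18·0, βω(u)=26·1; sum ≡ 1  ⇒  -1.
(a,b)_13: α=4, u≡8; β=6, v≡12 (mod 13); (8|13)=-1, (12|13)=+1; sign (−1)^0·-1^6·+1^4 = +1.
(a,b)_7: α=4, u≡4; β=5, v≡1 (mod 7); (4|7)=+1, (1|7)=+1; sign (−1)^0·+1^5·+1^4 = +1.
(a,b)_17: α=2, u≡6; β=3, v≡5 (mod 17); (6|17)=-1, (5|17)=-1; sign (−1)^0·-1^3·-1^2 = -1.
(a,b)_11: α=0, u≡8; β=-1, v≡5 (mod 11); (8|11)=-1, (5|11)=+1; sign (−1)^0·-1^-1·+1^0 = -1.
(a,b)_23: α=2, u≡3; β=4, v≡7 (mod 23); (3|23)=+1, (7|23)=-1; sign (−1)^0·+1^4·-1^2 = +1.
(a,b)_3: α=-14, u≡1; β=-21, v≡1 (mod 3); (1|3)=+1, (1|3)=+1; sign (−1)^0·+1^-21·+1^-14 = +1.
Ram(-5, 3927) = {2, 5, 11, 17}; no ℚ_2-point on the conic.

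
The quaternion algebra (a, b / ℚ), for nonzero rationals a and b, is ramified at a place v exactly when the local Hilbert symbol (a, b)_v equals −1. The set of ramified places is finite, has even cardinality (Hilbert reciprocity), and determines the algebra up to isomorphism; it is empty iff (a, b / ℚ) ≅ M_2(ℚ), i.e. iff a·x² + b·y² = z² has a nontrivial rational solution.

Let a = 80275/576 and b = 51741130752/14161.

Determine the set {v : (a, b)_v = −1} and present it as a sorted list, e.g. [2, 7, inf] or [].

(a, b) ≡ (19, 3) mod (ℚ^×)²; places V = {2, 3, 5, 7, 13, 17, 19, ∞}.
(a,b)_5: α=2, u≡1; β=0, v≡2 (mod 5); (1|5)=+1, (2|5)=-1; sign (−1)^0·+1^0·-1^2 = +1.
(a,b)_2: α=-6, β=16; u≡3, v≡3 (mod 8); ε(u)ε(v)=1·1, αω(v)=-6·1, βω(u)=16·1; sum ≡ 1  ⇒  -1.
(a,b)_19: α=1, u≡17; β=2, v≡8 (mod 19); (17|19)=+1, (8|19)=-1; sign (−1)^0·+1^2·-1^1 = -1.
(a,b)_∞: sgn(19)=+, sgn(3)=+, so +1.
(a,b)_3: α=-2, u≡1; β=7, v≡1 (mod 3); (1|3)=+1, (1|3)=+1; sign (−1)^0·+1^7·+1^-2 = +1.
(a,b)_7: α=0, u≡3; β=-2, v≡5 (mod 7); (3|7)=-1, (5|7)=-1; sign (−1)^0·-1^-2·-1^0 = +1.
(a,b)_17: α=0, u≡8; β=-2, v≡12 (mod 17); (8|17)=+1, (12|17)=-1; sign (−1)^0·+1^-2·-1^0 = +1.
(a,b)_13: α=2, u≡5; β=0, v≡3 (mod 13); (5|13)=-1, (3|13)=+1; sign (−1)^0·-1^0·+1^2 = +1.
(19, 3 / ℚ) ramifies at {2, 19}: a division algebra.

[2, 19]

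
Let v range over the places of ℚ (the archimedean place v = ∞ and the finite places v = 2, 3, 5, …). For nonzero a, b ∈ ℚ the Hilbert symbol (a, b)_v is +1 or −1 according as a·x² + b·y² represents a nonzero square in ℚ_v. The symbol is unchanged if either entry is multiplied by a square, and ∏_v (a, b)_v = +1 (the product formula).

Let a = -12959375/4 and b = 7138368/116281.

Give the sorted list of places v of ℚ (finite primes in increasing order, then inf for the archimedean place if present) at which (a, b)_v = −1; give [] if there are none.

[5, 11, 17, 29]

(a, b) ≡ (-20735, 17) mod (ℚ^×)²; places V = {2, 3, 5, 11, 13, 17, 29, 31, ∞}.
(a,b)_2: α=-2, β=6; u≡1, v≡1 (mod 8); ε(u)ε(v)=0·0, αω(v)=-2·0, βω(u)=6·0; sum ≡ 0  ⇒  +1.
(a,b)_29: α=1, u≡11; β=0, v≡27 (mod 29); (11|29)=-1, (27|29)=-1; sign (−1)^0·-1^0·-1^1 = -1.
(a,b)_17: α=0, u≡12; β=1, v≡4 (mod 17); (12|17)=-1, (4|17)=+1; sign (−1)^0·-1^1·+1^0 = -1.
(a,b)_11: α=1, u≡2; β=-2, v≡7 (mod 11); (2|11)=-1, (7|11)=-1; sign (−1)^0·-1^-2·-1^1 = -1.
(a,b)_13: α=1, u≡1; β=0, v≡9 (mod 13); (1|13)=+1, (9|13)=+1; sign (−1)^0·+1^0·+1^1 = +1.
(a,b)_∞: sgn(-20735)=−, sgn(17)=+, so +1.
(a,b)_3: α=0, u≡1; β=8, v≡2 (mod 3); (1|3)=+1, (2|3)=-1; sign (−1)^0·+1^8·-1^0 = +1.
(a,b)_31: α=0, u≡5; β=-2, v≡11 (mod 31); (5|31)=+1, (11|31)=-1; sign (−1)^0·+1^-2·-1^0 = +1.
(a,b)_5: α=5, u≡2; β=0, v≡3 (mod 5); (2|5)=-1, (3|5)=-1; sign (−1)^0·-1^0·-1^5 = -1.
(-20735, 17 / ℚ) ramifies at {5, 11, 17, 29}: a division algebra.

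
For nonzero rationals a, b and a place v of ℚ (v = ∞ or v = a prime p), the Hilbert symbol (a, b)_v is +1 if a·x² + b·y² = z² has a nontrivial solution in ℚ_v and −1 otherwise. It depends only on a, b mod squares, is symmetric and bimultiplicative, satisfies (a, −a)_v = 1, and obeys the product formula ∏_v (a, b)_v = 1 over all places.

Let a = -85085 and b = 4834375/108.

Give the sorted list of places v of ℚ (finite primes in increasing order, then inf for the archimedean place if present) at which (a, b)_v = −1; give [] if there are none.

Mod squares: a ≡ -85085, b ≡ 23205. Check v ∈ {∞, 2, 3, 5, 7, 11, 13, 17}.
v=∞: -85085 < 0 and 23205 > 0  ⇒  (a,b)_∞ = +1.
v=13: a=13^1·(≡7), b=13^1·(≡9) mod 13; (7|13)=-1, (9|13)=+1; (−1)^{1·1·6}·(-1)^1·(+1)^1 = -1.
v=2: v_2(a)=0, v_2(b)=-2; units ≡ 3, 5 (mod 8); ε·ε+αω+βω = 1·0+0·1+-2·1 ≡ 0  ⇒  (a,b)_2 = +1.
v=5: a=5^1·(≡3), b=5^5·(≡4) mod 5; (3|5)=-1, (4|5)=+1; (−1)^{1·5·2}·(-1)^5·(+1)^1 = -1.
v=11: a=11^1·(≡9), b=11^0·(≡2) mod 11; (9|11)=+1, (2|11)=-1; (−1)^{1·0·5}·(+1)^0·(-1)^1 = -1.
v=17: a=17^1·(≡10), b=17^1·(≡14) mod 17; (10|17)=-1, (14|17)=-1; (−1)^{1·1·8}·(-1)^1·(-1)^1 = +1.
v=3: a=3^0·(≡1), b=3^-3·(≡1) mod 3; (1|3)=+1, (1|3)=+1; (−1)^{0·-3·1}·(+1)^-3·(+1)^0 = +1.
v=7: a=7^1·(≡4), b=7^1·(≡4) mod 7; (4|7)=+1, (4|7)=+1; (−1)^{1·1·3}·(+1)^1·(+1)^1 = -1.
Ram(-85085, 23205) = {5, 7, 11, 13}; no ℚ_5-point on the conic.

[5, 7, 11, 13]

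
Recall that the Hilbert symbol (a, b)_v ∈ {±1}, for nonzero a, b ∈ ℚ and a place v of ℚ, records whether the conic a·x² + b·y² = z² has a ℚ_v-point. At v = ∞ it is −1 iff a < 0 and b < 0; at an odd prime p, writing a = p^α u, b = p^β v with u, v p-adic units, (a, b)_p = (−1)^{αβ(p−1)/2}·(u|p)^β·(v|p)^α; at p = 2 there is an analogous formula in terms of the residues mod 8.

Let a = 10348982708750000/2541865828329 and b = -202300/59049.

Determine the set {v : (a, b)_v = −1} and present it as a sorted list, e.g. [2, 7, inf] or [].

[5, 7]

Mod squares: a ≡ 35, b ≡ -7. Check v ∈ {∞, 2, 3, 5, 7, 17}.
v=2: v_2(a)=4, v_2(b)=2; units ≡ 3, 1 (mod 8); ε·ε+αω+βω = 1·0+4·0+2·1 ≡ 0  ⇒  (a,b)_2 = +1.
v=∞: 35 > 0 and -7 < 0  ⇒  (a,b)_∞ = +1.
v=5: a=5^7·(≡3), b=5^2·(≡2) mod 5; (3|5)=-1, (2|5)=-1; (−1)^{7·2·2}·(-1)^2·(-1)^7 = -1.
v=7: a=7^3·(≡5), b=7^1·(≡6) mod 7; (5|7)=-1, (6|7)=-1; (−1)^{3·1·3}·(-1)^1·(-1)^3 = -1.
v=3: a=3^-26·(≡2), b=3^-10·(≡2) mod 3; (2|3)=-1, (2|3)=-1; (−1)^{-26·-10·1}·(-1)^-10·(-1)^-26 = +1.
v=17: a=17^6·(≡9), b=17^2·(≡6) mod 17; (9|17)=+1, (6|17)=-1; (−1)^{6·2·8}·(+1)^2·(-1)^6 = +1.
(35, -7 / ℚ) ramifies at {5, 7}: a division algebra.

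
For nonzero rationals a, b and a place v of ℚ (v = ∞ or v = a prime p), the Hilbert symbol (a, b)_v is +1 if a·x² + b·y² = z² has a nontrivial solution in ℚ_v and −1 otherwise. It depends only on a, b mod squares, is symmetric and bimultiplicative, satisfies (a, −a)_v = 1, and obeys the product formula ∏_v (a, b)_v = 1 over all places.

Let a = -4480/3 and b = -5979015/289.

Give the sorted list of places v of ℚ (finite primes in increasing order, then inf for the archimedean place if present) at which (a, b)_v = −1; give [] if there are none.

[19, inf]

(a, b) ≡ (-210, -73815) mod (ℚ^×)²; places V = {2, 3, 5, 7, 17, 19, 37, ∞}.
(a,b)_37: α=0, u≡36; β=1, v≡34 (mod 37); (36|37)=+1, (34|37)=+1; sign (−1)^0·+1^1·+1^0 = +1.
(a,b)_2: α=7, β=0; u≡7, v≡1 (mod 8); ε(u)ε(v)=1·0, αω(v)=7·0, βω(u)=0·0; sum ≡ 0  ⇒  +1.
(a,b)_19: α=0, u≡14; β=1, v≡3 (mod 19); (14|19)=-1, (3|19)=-1; sign (−1)^0·-1^1·-1^0 = -1.
(a,b)_∞: sgn(-210)=−, sgn(-73815)=−, so -1.
(a,b)_17: α=0, u≡14; β=-2, v≡4 (mod 17); (14|17)=-1, (4|17)=+1; sign (−1)^0·-1^-2·+1^0 = +1.
(a,b)_5: α=1, u≡3; β=1, v≡3 (mod 5); (3|5)=-1, (3|5)=-1; sign (−1)^0·-1^1·-1^1 = +1.
(a,b)_7: α=1, u≡6; β=1, v≡1 (mod 7); (6|7)=-1, (1|7)=+1; sign (−1)^1·-1^1·+1^1 = +1.
(a,b)_3: α=-1, u≡2; β=5, v≡1 (mod 3); (2|3)=-1, (1|3)=+1; sign (−1)^1·-1^5·+1^-1 = +1.
|Ram(-210, -73815)| = 2, even; anisotropic at {19, ∞}.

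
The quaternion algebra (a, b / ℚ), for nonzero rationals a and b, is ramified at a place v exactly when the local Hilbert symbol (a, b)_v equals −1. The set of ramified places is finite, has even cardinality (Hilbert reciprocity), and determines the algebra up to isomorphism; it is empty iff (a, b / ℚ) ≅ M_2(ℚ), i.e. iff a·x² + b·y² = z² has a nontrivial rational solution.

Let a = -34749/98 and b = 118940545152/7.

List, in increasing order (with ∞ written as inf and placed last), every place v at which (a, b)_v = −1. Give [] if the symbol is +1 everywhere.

[3, 7, 11, 13]

Mod squares: a ≡ -858, b ≡ 7854. Check v ∈ {∞, 2, 3, 7, 11, 13, 17}.
v=3: a=3^5·(≡2), b=3^5·(≡2) mod 3; (2|3)=-1, (2|3)=-1; (−1)^{5·5·1}·(-1)^5·(-1)^5 = -1.
v=2: v_2(a)=-1, v_2(b)=7; units ≡ 3, 7 (mod 8); ε·ε+αω+βω = 1·1+-1·0+7·1 ≡ 0  ⇒  (a,b)_2 = +1.
v=13: a=13^1·(≡10), b=13^2·(≡8) mod 13; (10|13)=+1, (8|13)=-1; (−1)^{1·2·6}·(+1)^2·(-1)^1 = -1.
v=7: a=7^-2·(≡3), b=7^-1·(≡2) mod 7; (3|7)=-1, (2|7)=+1; (−1)^{-2·-1·3}·(-1)^-1·(+1)^-2 = -1.
v=17: a=17^0·(≡13), b=17^1·(≡14) mod 17; (13|17)=+1, (14|17)=-1; (−1)^{0·1·8}·(+1)^1·(-1)^0 = +1.
v=11: a=11^1·(≡2), b=11^3·(≡2) mod 11; (2|11)=-1, (2|11)=-1; (−1)^{1·3·5}·(-1)^3·(-1)^1 = -1.
v=∞: -858 < 0 and 7854 > 0  ⇒  (a,b)_∞ = +1.
(-858, 7854 / ℚ) ramifies at {3, 7, 11, 13}: a division algebra.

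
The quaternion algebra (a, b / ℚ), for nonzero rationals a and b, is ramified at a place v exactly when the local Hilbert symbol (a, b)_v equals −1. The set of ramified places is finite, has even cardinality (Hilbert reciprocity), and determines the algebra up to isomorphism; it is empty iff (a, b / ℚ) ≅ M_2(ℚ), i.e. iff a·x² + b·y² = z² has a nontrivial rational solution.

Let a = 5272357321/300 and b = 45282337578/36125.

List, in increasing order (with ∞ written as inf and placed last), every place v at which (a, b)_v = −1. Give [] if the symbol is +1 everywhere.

(a, b) ≡ (3, 28290) mod (ℚ^×)²; places V = {2, 3, 5, 7, 11, 17, 23, 41, ∞}.
(a,b)_2: α=-2, β=1; u≡3, v≡1 (mod 8); ε(u)ε(v)=1·0, αω(v)=-2·0, βω(u)=1·1; sum ≡ 1  ⇒  -1.
(a,b)_7: α=2, u≡6; β=0, v≡6 (mod 7); (6|7)=-1, (6|7)=-1; sign (−1)^0·-1^0·-1^2 = +1.
(a,b)_∞: sgn(3)=+, sgn(28290)=+, so +1.
(a,b)_5: α=-2, u≡3; β=-3, v≡2 (mod 5); (3|5)=-1, (2|5)=-1; sign (−1)^0·-1^-3·-1^-2 = -1.
(a,b)_23: α=2, u≡13; β=3, v≡10 (mod 23); (13|23)=+1, (10|23)=-1; sign (−1)^0·+1^3·-1^2 = +1.
(a,b)_3: α=-1, u≡1; β=3, v≡1 (mod 3); (1|3)=+1, (1|3)=+1; sign (−1)^1·+1^3·+1^-1 = -1.
(a,b)_41: α=2, u≡27; β=3, v≡29 (mod 41); (27|41)=-1, (29|41)=-1; sign (−1)^0·-1^3·-1^2 = -1.
(a,b)_11: α=2, u≡4; β=0, v≡5 (mod 11); (4|11)=+1, (5|11)=+1; sign (−1)^0·+1^0·+1^2 = +1.
(a,b)_17: α=0, u≡3; β=-2, v≡1 (mod 17); (3|17)=-1, (1|17)=+1; sign (−1)^0·-1^-2·+1^0 = +1.
|Ram(3, 28290)| = 4, even; anisotropic at {2, 3, 5, 41}.

[2, 3, 5, 41]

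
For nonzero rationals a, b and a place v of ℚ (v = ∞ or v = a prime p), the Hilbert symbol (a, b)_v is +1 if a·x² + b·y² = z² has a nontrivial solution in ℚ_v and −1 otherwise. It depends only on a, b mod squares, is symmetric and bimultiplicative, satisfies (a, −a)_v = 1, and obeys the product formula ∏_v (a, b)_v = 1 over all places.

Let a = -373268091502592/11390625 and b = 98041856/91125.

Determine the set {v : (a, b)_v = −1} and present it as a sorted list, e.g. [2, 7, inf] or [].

[2, 5]

(a, b) ≡ (-17, 1870) mod (ℚ^×)²; places V = {2, 3, 5, 11, 13, 17, ∞}.
(a,b)_13: α=2, u≡10; β=0, v≡2 (mod 13); (10|13)=+1, (2|13)=-1; sign (−1)^0·+1^0·-1^2 = +1.
(a,b)_5: α=-6, u≡2; β=-3, v≡4 (mod 5); (2|5)=-1, (4|5)=+1; sign (−1)^0·-1^-3·+1^-6 = -1.
(a,b)_∞: sgn(-17)=−, sgn(1870)=+, so +1.
(a,b)_17: α=1, u≡2; β=1, v≡4 (mod 17); (2|17)=+1, (4|17)=+1; sign (−1)^0·+1^1·+1^1 = +1.
(a,b)_3: α=-6, u≡1; β=-6, v≡1 (mod 3); (1|3)=+1, (1|3)=+1; sign (−1)^0·+1^-6·+1^-6 = +1.
(a,b)_2: α=30, β=19; u≡7, v≡7 (mod 8); ε(u)ε(v)=1·1, αω(v)=30·0, βω(u)=19·0; sum ≡ 1  ⇒  -1.
(a,b)_11: α=2, u≡5; β=1, v≡3 (mod 11); (5|11)=+1, (3|11)=+1; sign (−1)^0·+1^1·+1^2 = +1.
(-17, 1870 / ℚ) ramifies at {2, 5}: a division algebra.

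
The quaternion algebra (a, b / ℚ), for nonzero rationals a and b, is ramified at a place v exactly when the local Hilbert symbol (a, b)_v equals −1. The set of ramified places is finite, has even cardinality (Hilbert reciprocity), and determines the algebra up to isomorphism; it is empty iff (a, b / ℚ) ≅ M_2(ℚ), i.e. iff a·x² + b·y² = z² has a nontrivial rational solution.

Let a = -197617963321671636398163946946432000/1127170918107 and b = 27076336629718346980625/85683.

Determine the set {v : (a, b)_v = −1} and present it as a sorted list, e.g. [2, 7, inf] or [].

Mod squares: a ≡ -370185, b ≡ 8547. Check v ∈ {∞, 2, 3, 5, 7, 11, 13, 17, 23, 29, 31, 37}.
v=7: a=7^16·(≡6), b=7^11·(≡3) mod 7; (6|7)=-1, (3|7)=-1; (−1)^{16·11·3}·(-1)^11·(-1)^16 = -1.
v=23: a=23^3·(≡5), b=23^2·(≡20) mod 23; (5|23)=-1, (20|23)=-1; (−1)^{3·2·11}·(-1)^2·(-1)^3 = -1.
v=31: a=31^-2·(≡3), b=31^0·(≡21) mod 31; (3|31)=-1, (21|31)=-1; (−1)^{-2·0·15}·(-1)^0·(-1)^-2 = +1.
v=5: a=5^3·(≡2), b=5^4·(≡3) mod 5; (2|5)=-1, (3|5)=-1; (−1)^{3·4·2}·(-1)^4·(-1)^3 = -1.
v=3: a=3^-5·(≡1), b=3^-1·(≡2) mod 3; (1|3)=+1, (2|3)=-1; (−1)^{-5·-1·1}·(+1)^-1·(-1)^-5 = +1.
v=2: v_2(a)=10, v_2(b)=0; units ≡ 7, 3 (mod 8); ε·ε+αω+βω = 1·1+10·1+0·0 ≡ 1  ⇒  (a,b)_2 = -1.
v=11: a=11^4·(≡4), b=11^3·(≡7) mod 11; (4|11)=+1, (7|11)=-1; (−1)^{4·3·5}·(+1)^3·(-1)^4 = +1.
v=29: a=29^3·(≡25), b=29^2·(≡19) mod 29; (25|29)=+1, (19|29)=-1; (−1)^{3·2·14}·(+1)^2·(-1)^3 = -1.
v=37: a=37^1·(≡20), b=37^1·(≡7) mod 37; (20|37)=-1, (7|37)=+1; (−1)^{1·1·18}·(-1)^1·(+1)^1 = -1.
v=13: a=13^-6·(≡10), b=13^-4·(≡6) mod 13; (10|13)=+1, (6|13)=-1; (−1)^{-6·-4·6}·(+1)^-4·(-1)^-6 = +1.
v=17: a=17^2·(≡5), b=17^0·(≡8) mod 17; (5|17)=-1, (8|17)=+1; (−1)^{2·0·8}·(-1)^0·(+1)^2 = +1.
v=∞: -370185 < 0 and 8547 > 0  ⇒  (a,b)_∞ = +1.
(-370185, 8547 / ℚ) ramifies at {2, 5, 7, 23, 29, 37}: a division algebra.

[2, 5, 7, 23, 29, 37]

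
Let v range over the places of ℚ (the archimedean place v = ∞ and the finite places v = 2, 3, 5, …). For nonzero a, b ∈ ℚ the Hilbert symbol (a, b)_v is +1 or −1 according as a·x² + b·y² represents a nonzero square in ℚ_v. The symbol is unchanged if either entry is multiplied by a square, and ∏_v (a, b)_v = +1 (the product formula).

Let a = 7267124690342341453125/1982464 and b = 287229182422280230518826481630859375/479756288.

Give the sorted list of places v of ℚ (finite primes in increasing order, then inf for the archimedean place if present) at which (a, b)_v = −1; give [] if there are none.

Mod squares: a ≡ 266133, b ≡ 782. Check v ∈ {∞, 2, 3, 5, 7, 11, 17, 19, 23, 29}.
v=5: a=5^6·(≡2), b=5^10·(≡3) mod 5; (2|5)=-1, (3|5)=-1; (−1)^{6·10·2}·(-1)^10·(-1)^6 = +1.
v=2: v_2(a)=-14, v_2(b)=-15; units ≡ 5, 7 (mod 8); ε·ε+αω+βω = 0·1+-14·0+-15·1 ≡ 1  ⇒  (a,b)_2 = -1.
v=∞: 266133 > 0 and 782 > 0  ⇒  (a,b)_∞ = +1.
v=29: a=29^1·(≡28), b=29^2·(≡5) mod 29; (28|29)=+1, (5|29)=+1; (−1)^{1·2·14}·(+1)^2·(+1)^1 = +1.
v=3: a=3^3·(≡1), b=3^12·(≡2) mod 3; (1|3)=+1, (2|3)=-1; (−1)^{3·12·1}·(+1)^12·(-1)^3 = -1.
v=7: a=7^5·(≡2), b=7^8·(≡6) mod 7; (2|7)=+1, (6|7)=-1; (−1)^{5·8·3}·(+1)^8·(-1)^5 = -1.
v=23: a=23^5·(≡6), b=23^5·(≡5) mod 23; (6|23)=+1, (5|23)=-1; (−1)^{5·5·11}·(+1)^5·(-1)^5 = +1.
v=17: a=17^2·(≡4), b=17^3·(≡14) mod 17; (4|17)=+1, (14|17)=-1; (−1)^{2·3·8}·(+1)^3·(-1)^2 = +1.
v=11: a=11^-2·(≡7), b=11^-4·(≡5) mod 11; (7|11)=-1, (5|11)=+1; (−1)^{-2·-4·5}·(-1)^-4·(+1)^-2 = +1.
v=19: a=19^1·(≡11), b=19^2·(≡12) mod 19; (11|19)=+1, (12|19)=-1; (−1)^{1·2·9}·(+1)^2·(-1)^1 = -1.
|Ram(266133, 782)| = 4, even; anisotropic at {2, 3, 7, 19}.

[2, 3, 7, 19]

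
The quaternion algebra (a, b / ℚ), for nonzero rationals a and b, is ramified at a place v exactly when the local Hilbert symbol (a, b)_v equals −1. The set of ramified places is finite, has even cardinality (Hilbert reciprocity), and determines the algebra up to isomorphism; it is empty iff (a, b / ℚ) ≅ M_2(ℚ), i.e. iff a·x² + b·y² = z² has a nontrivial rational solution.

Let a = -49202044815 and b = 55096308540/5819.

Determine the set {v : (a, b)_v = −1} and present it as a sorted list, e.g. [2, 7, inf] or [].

Mod squares: a ≡ -42735, b ≡ 165. Check v ∈ {∞, 2, 3, 5, 7, 11, 13, 23, 29, 37}.
v=37: a=37^3·(≡6), b=37^2·(≡2) mod 37; (6|37)=-1, (2|37)=-1; (−1)^{3·2·18}·(-1)^2·(-1)^3 = -1.
v=3: a=3^1·(≡2), b=3^5·(≡1) mod 3; (2|3)=-1, (1|3)=+1; (−1)^{1·5·1}·(-1)^5·(+1)^1 = +1.
v=5: a=5^1·(≡2), b=5^1·(≡2) mod 5; (2|5)=-1, (2|5)=-1; (−1)^{1·1·2}·(-1)^1·(-1)^1 = +1.
v=23: a=23^0·(≡5), b=23^-2·(≡16) mod 23; (5|23)=-1, (16|23)=+1; (−1)^{0·-2·11}·(-1)^-2·(+1)^0 = +1.
v=2: v_2(a)=0, v_2(b)=2; units ≡ 1, 5 (mod 8); ε·ε+αω+βω = 0·0+0·1+2·0 ≡ 0  ⇒  (a,b)_2 = +1.
v=29: a=29^2·(≡8), b=29^0·(≡5) mod 29; (8|29)=-1, (5|29)=+1; (−1)^{2·0·14}·(-1)^0·(+1)^2 = +1.
v=13: a=13^0·(≡12), b=13^2·(≡3) mod 13; (12|13)=+1, (3|13)=+1; (−1)^{0·2·6}·(+1)^2·(+1)^0 = +1.
v=11: a=11^1·(≡5), b=11^-1·(≡9) mod 11; (5|11)=+1, (9|11)=+1; (−1)^{1·-1·5}·(+1)^-1·(+1)^1 = -1.
v=∞: -42735 < 0 and 165 > 0  ⇒  (a,b)_∞ = +1.
v=7: a=7^1·(≡3), b=7^2·(≡4) mod 7; (3|7)=-1, (4|7)=+1; (−1)^{1·2·3}·(-1)^2·(+1)^1 = +1.
(-42735, 165 / ℚ) ramifies at {11, 37}: a division algebra.

[11, 37]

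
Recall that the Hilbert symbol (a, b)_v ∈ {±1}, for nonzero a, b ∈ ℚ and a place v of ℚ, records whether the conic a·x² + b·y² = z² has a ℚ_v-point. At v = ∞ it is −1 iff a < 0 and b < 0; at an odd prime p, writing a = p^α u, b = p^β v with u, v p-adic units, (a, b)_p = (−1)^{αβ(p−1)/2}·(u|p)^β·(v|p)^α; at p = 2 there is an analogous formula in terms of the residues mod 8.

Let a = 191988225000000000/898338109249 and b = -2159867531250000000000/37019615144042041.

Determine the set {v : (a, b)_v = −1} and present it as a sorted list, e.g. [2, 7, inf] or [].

[2, 3, 5, 11]

(a, b) ≡ (5610, -2805) mod (ℚ^×)²; places V = {2, 3, 5, 7, 11, 13, 17, 23, 29, ∞}.
(a,b)_13: α=2, u≡5; β=2, v≡12 (mod 13); (5|13)=-1, (12|13)=+1; sign (−1)^0·-1^2·+1^2 = +1.
(a,b)_23: α=-2, u≡20; β=-2, v≡2 (mod 23); (20|23)=-1, (2|23)=+1; sign (−1)^0·-1^-2·+1^-2 = +1.
(a,b)_2: α=9, β=10; u≡5, v≡3 (mod 8); ε(u)ε(v)=0·1, αω(v)=9·1, βω(u)=10·1; sum ≡ 1  ⇒  -1.
(a,b)_∞: sgn(5610)=+, sgn(-2805)=−, so +1.
(a,b)_11: α=1, u≡3; β=1, v≡3 (mod 11); (3|11)=+1, (3|11)=+1; sign (−1)^1·+1^1·+1^1 = -1.
(a,b)_3: α=5, u≡1; β=7, v≡1 (mod 3); (1|3)=+1, (1|3)=+1; sign (−1)^1·+1^7·+1^5 = -1.
(a,b)_5: α=11, u≡2; β=15, v≡1 (mod 5); (2|5)=-1, (1|5)=+1; sign (−1)^0·-1^15·+1^11 = -1.
(a,b)_7: α=-4, u≡3; β=-6, v≡4 (mod 7); (3|7)=-1, (4|7)=+1; sign (−1)^0·-1^-6·+1^-4 = +1.
(a,b)_17: α=1, u≡7; β=1, v≡11 (mod 17); (7|17)=-1, (11|17)=-1; sign (−1)^0·-1^1·-1^1 = +1.
(a,b)_29: α=-4, u≡13; β=-6, v≡10 (mod 29); (13|29)=+1, (10|29)=-1; sign (−1)^0·+1^-6·-1^-4 = +1.
|Ram(5610, -2805)| = 4, even; anisotropic at {2, 3, 5, 11}.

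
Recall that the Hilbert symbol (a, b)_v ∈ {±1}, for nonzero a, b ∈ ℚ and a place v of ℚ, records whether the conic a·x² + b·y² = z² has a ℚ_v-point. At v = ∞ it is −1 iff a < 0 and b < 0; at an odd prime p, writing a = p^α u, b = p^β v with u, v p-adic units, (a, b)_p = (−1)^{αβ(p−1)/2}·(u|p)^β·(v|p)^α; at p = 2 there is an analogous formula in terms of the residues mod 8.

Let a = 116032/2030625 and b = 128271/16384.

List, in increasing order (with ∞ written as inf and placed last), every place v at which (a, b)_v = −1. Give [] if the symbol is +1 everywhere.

[23, 37]

(a, b) ≡ (37, 759) mod (ℚ^×)²; places V = {2, 3, 5, 7, 11, 13, 19, 23, 37, ∞}.
(a,b)_13: α=0, u≡6; β=2, v≡11 (mod 13); (6|13)=-1, (11|13)=-1; sign (−1)^0·-1^2·-1^0 = +1.
(a,b)_2: α=6, β=-14; u≡5, v≡7 (mod 8); ε(u)ε(v)=0·1, αω(v)=6·0, βω(u)=-14·1; sum ≡ 0  ⇒  +1.
(a,b)_7: α=2, u≡1; β=0, v≡6 (mod 7); (1|7)=+1, (6|7)=-1; sign (−1)^0·+1^0·-1^2 = +1.
(a,b)_∞: sgn(37)=+, sgn(759)=+, so +1.
(a,b)_11: α=0, u≡5; β=1, v≡9 (mod 11); (5|11)=+1, (9|11)=+1; sign (−1)^0·+1^1·+1^0 = +1.
(a,b)_19: α=-2, u≡18; β=0, v≡13 (mod 19); (18|19)=-1, (13|19)=-1; sign (−1)^0·-1^0·-1^-2 = +1.
(a,b)_5: α=-4, u≡3; β=0, v≡4 (mod 5); (3|5)=-1, (4|5)=+1; sign (−1)^0·-1^0·+1^-4 = +1.
(a,b)_37: α=1, u≡1; β=0, v≡17 (mod 37); (1|37)=+1, (17|37)=-1; sign (−1)^0·+1^0·-1^1 = -1.
(a,b)_3: α=-2, u≡1; β=1, v≡1 (mod 3); (1|3)=+1, (1|3)=+1; sign (−1)^0·+1^1·+1^-2 = +1.
(a,b)_23: α=0, u≡20; β=1, v≡10 (mod 23); (20|23)=-1, (10|23)=-1; sign (−1)^0·-1^1·-1^0 = -1.
|Ram(37, 759)| = 2, even; anisotropic at {23, 37}.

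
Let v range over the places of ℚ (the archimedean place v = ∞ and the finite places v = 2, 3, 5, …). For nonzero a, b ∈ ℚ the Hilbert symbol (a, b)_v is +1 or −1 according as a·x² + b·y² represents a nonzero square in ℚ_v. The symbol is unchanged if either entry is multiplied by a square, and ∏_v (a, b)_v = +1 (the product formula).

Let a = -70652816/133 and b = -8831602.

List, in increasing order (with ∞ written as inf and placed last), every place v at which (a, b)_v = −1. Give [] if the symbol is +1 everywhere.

[17, inf]

(a, b) ≡ (-3475157, -52258) mod (ℚ^×)²; places V = {2, 7, 13, 17, 19, 29, 53, ∞}.
(a,b)_17: α=1, u≡8; β=1, v≡14 (mod 17); (8|17)=+1, (14|17)=-1; sign (−1)^0·+1^1·-1^1 = -1.
(a,b)_∞: sgn(-3475157)=−, sgn(-52258)=−, so -1.
(a,b)_19: α=-1, u≡2; β=0, v≡16 (mod 19); (2|19)=-1, (16|19)=+1; sign (−1)^0·-1^0·+1^-1 = +1.
(a,b)_53: α=1, u≡21; β=1, v≡51 (mod 53); (21|53)=-1, (51|53)=-1; sign (−1)^0·-1^1·-1^1 = +1.
(a,b)_7: α=-1, u≡5; β=0, v≡4 (mod 7); (5|7)=-1, (4|7)=+1; sign (−1)^0·-1^0·+1^-1 = +1.
(a,b)_29: α=1, u≡6; β=1, v≡20 (mod 29); (6|29)=+1, (20|29)=+1; sign (−1)^0·+1^1·+1^1 = +1.
(a,b)_13: α=2, u≡1; β=2, v≡2 (mod 13); (1|13)=+1, (2|13)=-1; sign (−1)^0·+1^2·-1^2 = +1.
(a,b)_2: α=4, β=1; u≡3, v≡7 (mod 8); ε(u)ε(v)=1·1, αω(v)=4·0, βω(u)=1·1; sum ≡ 0  ⇒  +1.
(-3475157, -52258 / ℚ) ramifies at {17, ∞}: a division algebra.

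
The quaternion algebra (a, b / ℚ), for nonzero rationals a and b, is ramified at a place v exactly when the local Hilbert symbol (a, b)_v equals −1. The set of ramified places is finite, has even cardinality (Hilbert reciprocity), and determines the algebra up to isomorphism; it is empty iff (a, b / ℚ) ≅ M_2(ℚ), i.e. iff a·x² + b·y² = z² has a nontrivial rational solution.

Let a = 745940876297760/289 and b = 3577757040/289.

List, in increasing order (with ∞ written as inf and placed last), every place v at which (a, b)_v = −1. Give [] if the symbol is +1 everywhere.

(a, b) ≡ (4290, 15) mod (ℚ^×)²; places V = {2, 3, 5, 11, 13, 17, ∞}.
(a,b)_2: α=5, β=4; u≡1, v≡7 (mod 8); ε(u)ε(v)=0·1, αω(v)=5·0, βω(u)=4·0; sum ≡ 0  ⇒  +1.
(a,b)_∞: sgn(4290)=+, sgn(15)=+, so +1.
(a,b)_3: α=13, u≡2; β=7, v≡2 (mod 3); (2|3)=-1, (2|3)=-1; sign (−1)^1·-1^7·-1^13 = -1.
(a,b)_11: α=3, u≡3; β=2, v≡3 (mod 11); (3|11)=+1, (3|11)=+1; sign (−1)^0·+1^2·+1^3 = +1.
(a,b)_17: α=-2, u≡14; β=-2, v≡8 (mod 17); (14|17)=-1, (8|17)=+1; sign (−1)^0·-1^-2·+1^-2 = +1.
(a,b)_13: α=3, u≡7; β=2, v≡8 (mod 13); (7|13)=-1, (8|13)=-1; sign (−1)^0·-1^2·-1^3 = -1.
(a,b)_5: α=1, u≡3; β=1, v≡2 (mod 5); (3|5)=-1, (2|5)=-1; sign (−1)^0·-1^1·-1^1 = +1.
|Ram(4290, 15)| = 2, even; anisotropic at {3, 13}.

[3, 13]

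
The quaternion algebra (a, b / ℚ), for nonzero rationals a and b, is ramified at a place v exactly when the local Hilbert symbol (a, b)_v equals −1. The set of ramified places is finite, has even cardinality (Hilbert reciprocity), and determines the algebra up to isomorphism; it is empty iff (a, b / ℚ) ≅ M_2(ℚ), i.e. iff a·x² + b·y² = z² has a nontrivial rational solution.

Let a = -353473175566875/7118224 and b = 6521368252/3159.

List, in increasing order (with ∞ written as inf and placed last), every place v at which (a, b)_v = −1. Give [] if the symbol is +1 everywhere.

[13, 37, 47, 53]

(a, b) ≡ (-68295747, 3594513) mod (ℚ^×)²; places V = {2, 3, 5, 7, 13, 19, 23, 29, 37, 47, 53, ∞}.
(a,b)_5: α=4, u≡2; β=0, v≡3 (mod 5); (2|5)=-1, (3|5)=-1; sign (−1)^0·-1^0·-1^4 = +1.
(a,b)_47: α=1, u≡22; β=1, v≡15 (mod 47); (22|47)=-1, (15|47)=-1; sign (−1)^1·-1^1·-1^1 = -1.
(a,b)_29: α=-2, u≡16; β=0, v≡10 (mod 29); (16|29)=+1, (10|29)=-1; sign (−1)^0·+1^0·-1^-2 = +1.
(a,b)_13: α=3, u≡8; β=-1, v≡1 (mod 13); (8|13)=-1, (1|13)=+1; sign (−1)^0·-1^-1·+1^3 = -1.
(a,b)_37: α=1, u≡16; β=1, v≡5 (mod 37); (16|37)=+1, (5|37)=-1; sign (−1)^0·+1^1·-1^1 = -1.
(a,b)_23: α=-2, u≡18; β=0, v≡6 (mod 23); (18|23)=+1, (6|23)=+1; sign (−1)^0·+1^0·+1^-2 = +1.
(a,b)_3: α=1, u≡2; β=-5, v≡1 (mod 3); (2|3)=-1, (1|3)=+1; sign (−1)^1·-1^-5·+1^1 = +1.
(a,b)_∞: sgn(-68295747)=−, sgn(3594513)=+, so +1.
(a,b)_2: α=-4, β=2; u≡5, v≡1 (mod 8); ε(u)ε(v)=0·0, αω(v)=-4·0, βω(u)=2·1; sum ≡ 0  ⇒  +1.
(a,b)_7: α=2, u≡3; β=2, v≡5 (mod 7); (3|7)=-1, (5|7)=-1; sign (−1)^0·-1^2·-1^2 = +1.
(a,b)_53: α=1, u≡44; β=1, v≡3 (mod 53); (44|53)=+1, (3|53)=-1; sign (−1)^0·+1^1·-1^1 = -1.
(a,b)_19: α=1, u≡18; β=2, v≡9 (mod 19); (18|19)=-1, (9|19)=+1; sign (−1)^0·-1^2·+1^1 = +1.
Ram(-68295747, 3594513) = {13, 37, 47, 53}; no ℚ_13-point on the conic.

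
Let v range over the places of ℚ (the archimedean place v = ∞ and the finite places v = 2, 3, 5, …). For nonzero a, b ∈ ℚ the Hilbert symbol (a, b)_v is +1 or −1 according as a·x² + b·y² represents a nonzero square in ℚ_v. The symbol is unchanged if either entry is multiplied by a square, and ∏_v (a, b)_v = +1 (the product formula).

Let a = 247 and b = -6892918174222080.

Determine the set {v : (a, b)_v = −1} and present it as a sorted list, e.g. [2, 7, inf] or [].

[5, 13]

Mod squares: a ≡ 247, b ≡ -53295. Check v ∈ {∞, 2, 3, 5, 7, 11, 13, 17, 19}.
v=∞: 247 > 0 and -53295 < 0  ⇒  (a,b)_∞ = +1.
v=17: a=17^0·(≡9), b=17^1·(≡5) mod 17; (9|17)=+1, (5|17)=-1; (−1)^{0·1·8}·(+1)^1·(-1)^0 = +1.
v=5: a=5^0·(≡2), b=5^1·(≡4) mod 5; (2|5)=-1, (4|5)=+1; (−1)^{0·1·2}·(-1)^1·(+1)^0 = -1.
v=3: a=3^0·(≡1), b=3^1·(≡1) mod 3; (1|3)=+1, (1|3)=+1; (−1)^{0·1·1}·(+1)^1·(+1)^0 = +1.
v=7: a=7^0·(≡2), b=7^2·(≡6) mod 7; (2|7)=+1, (6|7)=-1; (−1)^{0·2·3}·(+1)^2·(-1)^0 = +1.
v=2: v_2(a)=0, v_2(b)=8; units ≡ 7, 1 (mod 8); ε·ε+αω+βω = 1·0+0·0+8·0 ≡ 0  ⇒  (a,b)_2 = +1.
v=19: a=19^1·(≡13), b=19^3·(≡17) mod 19; (13|19)=-1, (17|19)=+1; (−1)^{1·3·9}·(-1)^3·(+1)^1 = +1.
v=11: a=11^0·(≡5), b=11^1·(≡2) mod 11; (5|11)=+1, (2|11)=-1; (−1)^{0·1·5}·(+1)^1·(-1)^0 = +1.
v=13: a=13^1·(≡6), b=13^4·(≡2) mod 13; (6|13)=-1, (2|13)=-1; (−1)^{1·4·6}·(-1)^4·(-1)^1 = -1.
|Ram(247, -53295)| = 2, even; anisotropic at {5, 13}.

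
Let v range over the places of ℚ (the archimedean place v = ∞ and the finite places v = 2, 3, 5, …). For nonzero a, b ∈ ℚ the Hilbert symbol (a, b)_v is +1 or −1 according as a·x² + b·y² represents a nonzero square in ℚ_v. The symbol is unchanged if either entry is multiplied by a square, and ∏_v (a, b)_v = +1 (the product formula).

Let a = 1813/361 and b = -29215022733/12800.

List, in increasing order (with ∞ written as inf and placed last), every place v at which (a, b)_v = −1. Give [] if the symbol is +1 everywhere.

(a, b) ≡ (37, -474266) mod (ℚ^×)²; places V = {2, 3, 5, 7, 13, 17, 19, 29, 37, ∞}.
(a,b)_3: α=0, u≡1; β=6, v≡1 (mod 3); (1|3)=+1, (1|3)=+1; sign (−1)^0·+1^6·+1^0 = +1.
(a,b)_13: α=0, u≡11; β=3, v≡3 (mod 13); (11|13)=-1, (3|13)=+1; sign (−1)^0·-1^3·+1^0 = -1.
(a,b)_2: α=0, β=-9; u≡5, v≡3 (mod 8); ε(u)ε(v)=0·1, αω(v)=0·1, βω(u)=-9·1; sum ≡ 1  ⇒  -1.
(a,b)_29: α=0, u≡19; β=1, v≡14 (mod 29); (19|29)=-1, (14|29)=-1; sign (−1)^0·-1^1·-1^0 = -1.
(a,b)_7: α=2, u≡4; β=0, v≡5 (mod 7); (4|7)=+1, (5|7)=-1; sign (−1)^0·+1^0·-1^2 = +1.
(a,b)_5: α=0, u≡3; β=-2, v≡1 (mod 5); (3|5)=-1, (1|5)=+1; sign (−1)^0·-1^-2·+1^0 = +1.
(a,b)_∞: sgn(37)=+, sgn(-474266)=−, so +1.
(a,b)_37: α=1, u≡11; β=1, v≡1 (mod 37); (11|37)=+1, (1|37)=+1; sign (−1)^0·+1^1·+1^1 = +1.
(a,b)_17: α=0, u≡7; β=1, v≡1 (mod 17); (7|17)=-1, (1|17)=+1; sign (−1)^0·-1^1·+1^0 = -1.
(a,b)_19: α=-2, u≡8; β=0, v≡14 (mod 19); (8|19)=-1, (14|19)=-1; sign (−1)^0·-1^0·-1^-2 = +1.
Ram(37, -474266) = {2, 13, 17, 29}; no ℚ_2-point on the conic.

[2, 13, 17, 29]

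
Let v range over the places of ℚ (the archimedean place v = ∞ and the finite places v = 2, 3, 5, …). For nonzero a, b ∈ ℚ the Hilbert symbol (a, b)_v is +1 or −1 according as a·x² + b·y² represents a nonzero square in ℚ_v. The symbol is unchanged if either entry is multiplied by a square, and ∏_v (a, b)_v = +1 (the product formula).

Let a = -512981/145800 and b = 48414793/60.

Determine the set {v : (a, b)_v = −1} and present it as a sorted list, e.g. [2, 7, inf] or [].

(a, b) ≡ (-58, 41055) mod (ℚ^×)²; places V = {2, 3, 5, 7, 17, 19, 23, 29, ∞}.
(a,b)_2: α=-3, β=-2; u≡3, v≡7 (mod 8); ε(u)ε(v)=1·1, αω(v)=-3·0, βω(u)=-2·1; sum ≡ 1  ⇒  -1.
(a,b)_5: α=-2, u≡2; β=-1, v≡4 (mod 5); (2|5)=-1, (4|5)=+1; sign (−1)^0·-1^-1·+1^-2 = -1.
(a,b)_29: α=1, u≡12; β=0, v≡9 (mod 29); (12|29)=-1, (9|29)=+1; sign (−1)^0·-1^0·+1^1 = +1.
(a,b)_17: α=0, u≡12; β=1, v≡8 (mod 17); (12|17)=-1, (8|17)=+1; sign (−1)^0·-1^1·+1^0 = -1.
(a,b)_23: α=0, u≡19; β=1, v≡17 (mod 23); (19|23)=-1, (17|23)=-1; sign (−1)^0·-1^1·-1^0 = -1.
(a,b)_19: α=2, u≡12; β=2, v≡10 (mod 19); (12|19)=-1, (10|19)=-1; sign (−1)^0·-1^2·-1^2 = +1.
(a,b)_∞: sgn(-58)=−, sgn(41055)=+, so +1.
(a,b)_7: α=2, u≡6; β=3, v≡6 (mod 7); (6|7)=-1, (6|7)=-1; sign (−1)^0·-1^3·-1^2 = -1.
(a,b)_3: α=-6, u≡2; β=-1, v≡2 (mod 3); (2|3)=-1, (2|3)=-1; sign (−1)^0·-1^-1·-1^-6 = -1.
(-58, 41055 / ℚ) ramifies at {2, 3, 5, 7, 17, 23}: a division algebra.

[2, 3, 5, 7, 17, 23]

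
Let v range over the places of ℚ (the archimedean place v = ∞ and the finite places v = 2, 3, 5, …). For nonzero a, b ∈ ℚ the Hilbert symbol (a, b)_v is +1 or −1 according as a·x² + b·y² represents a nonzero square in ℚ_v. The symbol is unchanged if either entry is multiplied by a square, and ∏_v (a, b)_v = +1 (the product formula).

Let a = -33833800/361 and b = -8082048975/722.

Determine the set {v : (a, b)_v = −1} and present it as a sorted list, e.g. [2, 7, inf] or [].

Mod squares: a ≡ -2002, b ≡ -462. Check v ∈ {∞, 2, 3, 5, 7, 11, 13, 19}.
v=19: a=19^-2·(≡13), b=19^-2·(≡3) mod 19; (13|19)=-1, (3|19)=-1; (−1)^{-2·-2·9}·(-1)^-2·(-1)^-2 = +1.
v=3: a=3^0·(≡2), b=3^1·(≡2) mod 3; (2|3)=-1, (2|3)=-1; (−1)^{0·1·1}·(-1)^1·(-1)^0 = -1.
v=13: a=13^3·(≡7), b=13^4·(≡5) mod 13; (7|13)=-1, (5|13)=-1; (−1)^{3·4·6}·(-1)^4·(-1)^3 = -1.
v=2: v_2(a)=3, v_2(b)=-1; units ≡ 7, 1 (mod 8); ε·ε+αω+βω = 1·0+3·0+-1·0 ≡ 0  ⇒  (a,b)_2 = +1.
v=∞: -2002 < 0 and -462 < 0  ⇒  (a,b)_∞ = -1.
v=5: a=5^2·(≡3), b=5^2·(≡3) mod 5; (3|5)=-1, (3|5)=-1; (−1)^{2·2·2}·(-1)^2·(-1)^2 = +1.
v=11: a=11^1·(≡1), b=11^1·(≡6) mod 11; (1|11)=+1, (6|11)=-1; (−1)^{1·1·5}·(+1)^1·(-1)^1 = +1.
v=7: a=7^1·(≡4), b=7^3·(≡1) mod 7; (4|7)=+1, (1|7)=+1; (−1)^{1·3·3}·(+1)^3·(+1)^1 = -1.
Ram(-2002, -462) = {3, 7, 13, ∞}; no ℚ_3-point on the conic.

[3, 7, 13, inf]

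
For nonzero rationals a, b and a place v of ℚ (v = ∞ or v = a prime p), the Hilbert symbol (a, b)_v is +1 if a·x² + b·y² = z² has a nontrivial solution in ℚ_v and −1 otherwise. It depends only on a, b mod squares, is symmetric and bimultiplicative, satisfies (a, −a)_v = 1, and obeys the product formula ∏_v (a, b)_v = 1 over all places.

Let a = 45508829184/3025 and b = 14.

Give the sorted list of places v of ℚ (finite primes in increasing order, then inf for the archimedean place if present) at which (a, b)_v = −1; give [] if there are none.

(a, b) ≡ (25194, 14) mod (ℚ^×)²; places V = {2, 3, 5, 7, 11, 13, 17, 19, ∞}.
(a,b)_19: α=1, u≡13; β=0, v≡14 (mod 19); (13|19)=-1, (14|19)=-1; sign (−1)^0·-1^0·-1^1 = -1.
(a,b)_2: α=13, β=1; u≡5, v≡7 (mod 8); ε(u)ε(v)=0·1, αω(v)=13·0, βω(u)=1·1; sum ≡ 1  ⇒  -1.
(a,b)_17: α=1, u≡14; β=0, v≡14 (mod 17); (14|17)=-1, (14|17)=-1; sign (−1)^0·-1^0·-1^1 = -1.
(a,b)_∞: sgn(25194)=+, sgn(14)=+, so +1.
(a,b)_5: α=-2, u≡4; β=0, v≡4 (mod 5); (4|5)=+1, (4|5)=+1; sign (−1)^0·+1^0·+1^-2 = +1.
(a,b)_7: α=2, u≡2; β=1, v≡2 (mod 7); (2|7)=+1, (2|7)=+1; sign (−1)^0·+1^1·+1^2 = +1.
(a,b)_13: α=1, u≡10; β=0, v≡1 (mod 13); (10|13)=+1, (1|13)=+1; sign (−1)^0·+1^0·+1^1 = +1.
(a,b)_3: α=3, u≡1; β=0, v≡2 (mod 3); (1|3)=+1, (2|3)=-1; sign (−1)^0·+1^0·-1^3 = -1.
(a,b)_11: α=-2, u≡9; β=0, v≡3 (mod 11); (9|11)=+1, (3|11)=+1; sign (−1)^0·+1^0·+1^-2 = +1.
|Ram(25194, 14)| = 4, even; anisotropic at {2, 3, 17, 19}.

[2, 3, 17, 19]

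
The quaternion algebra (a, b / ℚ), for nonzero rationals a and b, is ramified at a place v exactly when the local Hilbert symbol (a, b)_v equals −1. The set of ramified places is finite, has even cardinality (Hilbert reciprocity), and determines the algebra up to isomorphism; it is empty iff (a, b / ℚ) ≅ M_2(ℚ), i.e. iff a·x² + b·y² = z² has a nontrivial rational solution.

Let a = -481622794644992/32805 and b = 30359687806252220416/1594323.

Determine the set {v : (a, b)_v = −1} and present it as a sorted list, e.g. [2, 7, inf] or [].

[3, 5, 7, 23]

Mod squares: a ≡ -3910, b ≡ 273. Check v ∈ {∞, 2, 3, 5, 7, 11, 13, 17, 23}.
v=∞: -3910 < 0 and 273 > 0  ⇒  (a,b)_∞ = +1.
v=23: a=23^1·(≡5), b=23^2·(≡14) mod 23; (5|23)=-1, (14|23)=-1; (−1)^{1·2·11}·(-1)^2·(-1)^1 = -1.
v=7: a=7^6·(≡3), b=7^7·(≡2) mod 7; (3|7)=-1, (2|7)=+1; (−1)^{6·7·3}·(-1)^7·(+1)^6 = -1.
v=3: a=3^-8·(≡2), b=3^-13·(≡1) mod 3; (2|3)=-1, (1|3)=+1; (−1)^{-8·-13·1}·(-1)^-13·(+1)^-8 = -1.
v=17: a=17^1·(≡1), b=17^0·(≡13) mod 17; (1|17)=+1, (13|17)=+1; (−1)^{1·0·8}·(+1)^0·(+1)^1 = +1.
v=2: v_2(a)=9, v_2(b)=18; units ≡ 5, 1 (mod 8); ε·ε+αω+βω = 0·0+9·0+18·1 ≡ 0  ⇒  (a,b)_2 = +1.
v=11: a=11^2·(≡6), b=11^2·(≡9) mod 11; (6|11)=-1, (9|11)=+1; (−1)^{2·2·5}·(-1)^2·(+1)^2 = +1.
v=13: a=13^2·(≡12), b=13^3·(≡6) mod 13; (12|13)=+1, (6|13)=-1; (−1)^{2·3·6}·(+1)^3·(-1)^2 = +1.
v=5: a=5^-1·(≡3), b=5^0·(≡2) mod 5; (3|5)=-1, (2|5)=-1; (−1)^{-1·0·2}·(-1)^0·(-1)^-1 = -1.
Ram(-3910, 273) = {3, 5, 7, 23}; no ℚ_3-point on the conic.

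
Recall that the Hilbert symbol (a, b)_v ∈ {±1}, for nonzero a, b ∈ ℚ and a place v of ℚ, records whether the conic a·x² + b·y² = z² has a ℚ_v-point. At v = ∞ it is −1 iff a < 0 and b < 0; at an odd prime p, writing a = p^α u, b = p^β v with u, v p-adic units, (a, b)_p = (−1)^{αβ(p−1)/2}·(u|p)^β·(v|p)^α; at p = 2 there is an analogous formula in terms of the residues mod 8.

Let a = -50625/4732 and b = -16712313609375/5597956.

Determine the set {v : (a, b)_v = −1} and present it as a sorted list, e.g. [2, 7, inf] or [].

Mod squares: a ≡ -7, b ≡ -1467199. Check v ∈ {∞, 2, 3, 5, 7, 13, 19, 31, 47, 53}.
v=13: a=13^-2·(≡5), b=13^-4·(≡6) mod 13; (5|13)=-1, (6|13)=-1; (−1)^{-2·-4·6}·(-1)^-4·(-1)^-2 = +1.
v=7: a=7^-1·(≡5), b=7^-2·(≡2) mod 7; (5|7)=-1, (2|7)=+1; (−1)^{-1·-2·3}·(-1)^-2·(+1)^-1 = +1.
v=53: a=53^0·(≡17), b=53^1·(≡9) mod 53; (17|53)=+1, (9|53)=+1; (−1)^{0·1·26}·(+1)^1·(+1)^0 = +1.
v=5: a=5^4·(≡2), b=5^6·(≡4) mod 5; (2|5)=-1, (4|5)=+1; (−1)^{4·6·2}·(-1)^6·(+1)^4 = +1.
v=19: a=19^0·(≡10), b=19^1·(≡8) mod 19; (10|19)=-1, (8|19)=-1; (−1)^{0·1·9}·(-1)^1·(-1)^0 = -1.
v=47: a=47^0·(≡38), b=47^1·(≡19) mod 47; (38|47)=-1, (19|47)=-1; (−1)^{0·1·23}·(-1)^1·(-1)^0 = -1.
v=3: a=3^4·(≡2), b=3^6·(≡2) mod 3; (2|3)=-1, (2|3)=-1; (−1)^{4·6·1}·(-1)^6·(-1)^4 = +1.
v=∞: -7 < 0 and -1467199 < 0  ⇒  (a,b)_∞ = -1.
v=2: v_2(a)=-2, v_2(b)=-2; units ≡ 1, 1 (mod 8); ε·ε+αω+βω = 0·0+-2·0+-2·0 ≡ 0  ⇒  (a,b)_2 = +1.
v=31: a=31^0·(≡3), b=31^1·(≡5) mod 31; (3|31)=-1, (5|31)=+1; (−1)^{0·1·15}·(-1)^1·(+1)^0 = -1.
(-7, -1467199 / ℚ) ramifies at {19, 31, 47, ∞}: a division algebra.

[19, 31, 47, inf]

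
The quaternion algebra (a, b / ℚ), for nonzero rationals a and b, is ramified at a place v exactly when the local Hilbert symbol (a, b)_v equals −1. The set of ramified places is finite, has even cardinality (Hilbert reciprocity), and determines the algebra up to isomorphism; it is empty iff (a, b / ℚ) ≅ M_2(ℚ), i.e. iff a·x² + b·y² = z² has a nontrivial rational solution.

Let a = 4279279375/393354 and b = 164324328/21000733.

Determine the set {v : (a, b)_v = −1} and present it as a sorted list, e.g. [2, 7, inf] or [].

(a, b) ≡ (182, 546) mod (ℚ^×)²; places V = {2, 3, 5, 7, 13, 23, 31, 41, 43, ∞}.
(a,b)_31: α=0, u≡30; β=-2, v≡19 (mod 31); (30|31)=-1, (19|31)=+1; sign (−1)^0·-1^-2·+1^0 = +1.
(a,b)_3: α=-2, u≡2; β=1, v≡2 (mod 3); (2|3)=-1, (2|3)=-1; sign (−1)^0·-1^1·-1^-2 = -1.
(a,b)_∞: sgn(182)=+, sgn(546)=+, so +1.
(a,b)_43: α=2, u≡10; β=2, v≡20 (mod 43); (10|43)=+1, (20|43)=-1; sign (−1)^0·+1^2·-1^2 = +1.
(a,b)_41: α=-2, u≡25; β=-2, v≡19 (mod 41); (25|41)=+1, (19|41)=-1; sign (−1)^0·+1^-2·-1^-2 = +1.
(a,b)_23: α=2, u≡20; β=2, v≡5 (mod 23); (20|23)=-1, (5|23)=-1; sign (−1)^0·-1^2·-1^2 = +1.
(a,b)_7: α=1, u≡5; β=1, v≡1 (mod 7); (5|7)=-1, (1|7)=+1; sign (−1)^1·-1^1·+1^1 = +1.
(a,b)_5: α=4, u≡3; β=0, v≡1 (mod 5); (3|5)=-1, (1|5)=+1; sign (−1)^0·-1^0·+1^4 = +1.
(a,b)_13: α=-1, u≡1; β=-1, v≡10 (mod 13); (1|13)=+1, (10|13)=+1; sign (−1)^0·+1^-1·+1^-1 = +1.
(a,b)_2: α=-1, β=3; u≡3, v≡1 (mod 8); ε(u)ε(v)=1·0, αω(v)=-1·0, βω(u)=3·1; sum ≡ 1  ⇒  -1.
|Ram(182, 546)| = 2, even; anisotropic at {2, 3}.

[2, 3]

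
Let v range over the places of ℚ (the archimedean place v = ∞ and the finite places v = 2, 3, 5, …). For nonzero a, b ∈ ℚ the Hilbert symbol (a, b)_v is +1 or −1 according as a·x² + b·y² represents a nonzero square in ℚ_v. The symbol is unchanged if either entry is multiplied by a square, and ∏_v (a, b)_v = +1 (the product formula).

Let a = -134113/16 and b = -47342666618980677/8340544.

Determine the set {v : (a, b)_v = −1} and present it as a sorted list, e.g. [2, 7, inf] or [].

Mod squares: a ≡ -2737, b ≡ -5596213. Check v ∈ {∞, 2, 3, 7, 17, 19, 23, 31, 37, 41, 43}.
v=2: v_2(a)=-4, v_2(b)=-6; units ≡ 7, 3 (mod 8); ε·ε+αω+βω = 1·1+-4·1+-6·0 ≡ 1  ⇒  (a,b)_2 = -1.
v=37: a=37^0·(≡10), b=37^1·(≡16) mod 37; (10|37)=+1, (16|37)=+1; (−1)^{0·1·18}·(+1)^1·(+1)^0 = +1.
v=7: a=7^3·(≡4), b=7^1·(≡4) mod 7; (4|7)=+1, (4|7)=+1; (−1)^{3·1·3}·(+1)^1·(+1)^3 = -1.
v=31: a=31^0·(≡17), b=31^3·(≡11) mod 31; (17|31)=-1, (11|31)=-1; (−1)^{0·3·15}·(-1)^3·(-1)^0 = -1.
v=41: a=41^0·(≡5), b=41^1·(≡32) mod 41; (5|41)=+1, (32|41)=+1; (−1)^{0·1·20}·(+1)^1·(+1)^0 = +1.
v=3: a=3^0·(≡2), b=3^2·(≡2) mod 3; (2|3)=-1, (2|3)=-1; (−1)^{0·2·1}·(-1)^2·(-1)^0 = +1.
v=19: a=19^0·(≡10), b=19^-4·(≡16) mod 19; (10|19)=-1, (16|19)=+1; (−1)^{0·-4·9}·(-1)^-4·(+1)^0 = +1.
v=23: a=23^1·(≡5), b=23^2·(≡13) mod 23; (5|23)=-1, (13|23)=+1; (−1)^{1·2·11}·(-1)^2·(+1)^1 = +1.
v=43: a=43^0·(≡11), b=43^2·(≡28) mod 43; (11|43)=+1, (28|43)=-1; (−1)^{0·2·21}·(+1)^2·(-1)^0 = +1.
v=∞: -2737 < 0 and -5596213 < 0  ⇒  (a,b)_∞ = -1.
v=17: a=17^1·(≡1), b=17^1·(≡9) mod 17; (1|17)=+1, (9|17)=+1; (−1)^{1·1·8}·(+1)^1·(+1)^1 = +1.
Ram(-2737, -5596213) = {2, 7, 31, ∞}; no ℚ_2-point on the conic.

[2, 7, 31, inf]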